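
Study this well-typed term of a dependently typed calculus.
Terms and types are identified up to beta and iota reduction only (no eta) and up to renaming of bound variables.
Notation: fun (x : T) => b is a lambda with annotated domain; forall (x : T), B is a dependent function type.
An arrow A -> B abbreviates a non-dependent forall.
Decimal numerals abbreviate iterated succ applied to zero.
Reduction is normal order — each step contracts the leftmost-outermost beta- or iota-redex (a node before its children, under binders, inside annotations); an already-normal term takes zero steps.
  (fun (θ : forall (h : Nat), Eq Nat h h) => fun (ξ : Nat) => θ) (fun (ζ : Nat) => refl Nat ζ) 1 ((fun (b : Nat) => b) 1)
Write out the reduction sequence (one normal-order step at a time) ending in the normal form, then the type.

reduction (normal order):
  (fun (θ : forall (h : Nat), Eq Nat h h) => fun (ξ : Nat) => θ) (fun (ζ : Nat) => refl Nat ζ) 1 ((fun (b : Nat) => b) 1)
  ~> (fun (θ : Nat) => fun (h : Nat) => refl Nat h) 1 ((fun (ξ : Nat) => ξ) 1)
  ~> (fun (θ : Nat) => refl Nat θ) ((fun (h : Nat) => h) 1)
  ~> refl Nat ((fun (θ : Nat) => θ) 1)
  ~> refl Nat 1
inferred type:
  Eq Nat 1 1


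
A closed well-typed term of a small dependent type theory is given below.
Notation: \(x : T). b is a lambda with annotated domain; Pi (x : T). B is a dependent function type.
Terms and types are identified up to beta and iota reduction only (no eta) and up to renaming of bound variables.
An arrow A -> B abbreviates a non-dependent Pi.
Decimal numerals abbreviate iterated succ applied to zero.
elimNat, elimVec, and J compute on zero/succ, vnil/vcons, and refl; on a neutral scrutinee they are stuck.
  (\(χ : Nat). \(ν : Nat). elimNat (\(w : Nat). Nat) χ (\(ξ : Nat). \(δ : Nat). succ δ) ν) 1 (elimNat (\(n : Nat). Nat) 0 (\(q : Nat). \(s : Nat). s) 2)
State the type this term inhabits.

inferred type:
  Nat


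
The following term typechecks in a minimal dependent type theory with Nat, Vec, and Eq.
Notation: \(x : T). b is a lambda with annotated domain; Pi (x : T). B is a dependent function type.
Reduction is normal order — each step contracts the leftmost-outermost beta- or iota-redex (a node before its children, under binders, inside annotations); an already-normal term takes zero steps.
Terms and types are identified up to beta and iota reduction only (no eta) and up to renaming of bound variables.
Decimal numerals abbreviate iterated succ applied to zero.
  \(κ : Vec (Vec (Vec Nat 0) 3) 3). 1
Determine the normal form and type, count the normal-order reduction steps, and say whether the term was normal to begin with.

normal form:
  \(κ : Vec (Vec (Vec Nat 0) 3) 3). 1
type:
  Pi (κ : Vec (Vec (Vec Nat 0) 3) 3). Nat
normal-order step count: 0
already normal: yes


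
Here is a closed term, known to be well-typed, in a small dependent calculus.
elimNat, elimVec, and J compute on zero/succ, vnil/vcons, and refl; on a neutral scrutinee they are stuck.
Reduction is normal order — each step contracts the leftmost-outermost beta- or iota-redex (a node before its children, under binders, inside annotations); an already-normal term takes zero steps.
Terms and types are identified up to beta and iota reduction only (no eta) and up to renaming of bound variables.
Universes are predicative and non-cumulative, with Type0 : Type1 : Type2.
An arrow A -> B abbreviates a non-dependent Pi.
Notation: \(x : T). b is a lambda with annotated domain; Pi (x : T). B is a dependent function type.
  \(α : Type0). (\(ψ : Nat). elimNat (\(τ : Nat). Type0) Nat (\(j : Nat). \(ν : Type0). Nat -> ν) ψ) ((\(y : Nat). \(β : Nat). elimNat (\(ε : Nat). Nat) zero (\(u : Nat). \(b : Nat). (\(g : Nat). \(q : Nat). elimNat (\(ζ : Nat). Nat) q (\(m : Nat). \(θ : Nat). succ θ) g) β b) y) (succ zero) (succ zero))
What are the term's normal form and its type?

normal form:
  \(α : Type0). Nat -> Nat
the term's type:
  Type0 -> Type0


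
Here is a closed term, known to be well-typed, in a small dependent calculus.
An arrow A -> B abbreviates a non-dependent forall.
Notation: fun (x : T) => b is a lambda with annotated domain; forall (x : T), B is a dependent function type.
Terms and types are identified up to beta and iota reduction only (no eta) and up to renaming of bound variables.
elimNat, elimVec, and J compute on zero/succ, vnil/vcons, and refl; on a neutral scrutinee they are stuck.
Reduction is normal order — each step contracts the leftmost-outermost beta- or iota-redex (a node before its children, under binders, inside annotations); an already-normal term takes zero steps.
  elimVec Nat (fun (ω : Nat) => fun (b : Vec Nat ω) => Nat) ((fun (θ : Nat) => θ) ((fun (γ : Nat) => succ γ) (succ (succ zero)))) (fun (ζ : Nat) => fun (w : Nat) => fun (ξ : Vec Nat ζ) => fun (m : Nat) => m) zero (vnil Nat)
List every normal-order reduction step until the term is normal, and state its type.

normal-order reduction:
  elimVec Nat (fun (ω : Nat) => fun (b : Vec Nat ω) => Nat) ((fun (θ : Nat) => θ) ((fun (γ : Nat) => succ γ) (succ (succ zero)))) (fun (ζ : Nat) => fun (w : Nat) => fun (ξ : Vec Nat ζ) => fun (m : Nat) => m) zero (vnil Nat)
  ~> (fun (ω : Nat) => ω) ((fun (b : Nat) => succ b) (succ (succ zero)))
  ~> (fun (ω : Nat) => succ ω) (succ (succ zero))
  ~> succ (succ (succ zero))
inferred type:
  Nat


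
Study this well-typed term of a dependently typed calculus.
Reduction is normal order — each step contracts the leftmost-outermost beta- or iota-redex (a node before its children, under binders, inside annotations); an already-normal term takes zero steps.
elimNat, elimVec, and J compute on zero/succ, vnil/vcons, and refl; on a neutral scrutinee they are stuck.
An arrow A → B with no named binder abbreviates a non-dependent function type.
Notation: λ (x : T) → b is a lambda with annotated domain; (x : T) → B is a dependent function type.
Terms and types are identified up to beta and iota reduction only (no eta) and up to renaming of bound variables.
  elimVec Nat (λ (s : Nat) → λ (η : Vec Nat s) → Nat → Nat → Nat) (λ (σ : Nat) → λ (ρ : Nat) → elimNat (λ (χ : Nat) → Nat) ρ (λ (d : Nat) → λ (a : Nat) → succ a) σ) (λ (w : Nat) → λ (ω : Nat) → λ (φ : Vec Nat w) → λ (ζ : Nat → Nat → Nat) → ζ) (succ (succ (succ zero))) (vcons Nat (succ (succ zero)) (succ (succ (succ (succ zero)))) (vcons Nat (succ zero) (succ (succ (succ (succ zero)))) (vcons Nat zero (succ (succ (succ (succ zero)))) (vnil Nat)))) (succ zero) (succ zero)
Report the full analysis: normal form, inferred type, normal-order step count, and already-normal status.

normal form:
  succ (succ zero)
the term's type:
  Nat
reduction steps (normal order): 22
term was already normal: no
first redex: an elimVec iota-redex


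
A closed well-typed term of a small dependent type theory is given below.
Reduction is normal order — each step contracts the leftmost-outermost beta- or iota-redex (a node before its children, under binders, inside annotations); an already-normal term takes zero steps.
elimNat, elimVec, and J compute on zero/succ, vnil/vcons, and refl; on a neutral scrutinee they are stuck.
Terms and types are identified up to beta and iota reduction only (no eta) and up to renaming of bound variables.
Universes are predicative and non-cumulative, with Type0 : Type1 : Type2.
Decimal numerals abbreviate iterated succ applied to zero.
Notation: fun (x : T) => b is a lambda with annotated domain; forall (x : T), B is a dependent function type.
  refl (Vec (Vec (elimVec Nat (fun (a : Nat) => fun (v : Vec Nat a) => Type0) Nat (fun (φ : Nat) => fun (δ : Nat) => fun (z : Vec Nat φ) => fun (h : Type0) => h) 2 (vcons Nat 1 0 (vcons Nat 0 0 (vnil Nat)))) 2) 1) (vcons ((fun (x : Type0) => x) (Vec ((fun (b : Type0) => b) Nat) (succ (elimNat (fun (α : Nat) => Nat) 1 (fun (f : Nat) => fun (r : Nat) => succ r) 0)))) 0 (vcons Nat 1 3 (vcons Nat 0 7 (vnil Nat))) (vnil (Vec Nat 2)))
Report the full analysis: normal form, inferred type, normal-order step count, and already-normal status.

normal form:
  refl (Vec (Vec Nat 2) 1) (vcons (Vec Nat 2) 0 (vcons Nat 1 3 (vcons Nat 0 7 (vnil Nat))) (vnil (Vec Nat 2)))
type:
  Eq (Vec (Vec Nat 2) 1) (vcons (Vec Nat 2) 0 (vcons Nat 1 3 (vcons Nat 0 7 (vnil Nat))) (vnil (Vec Nat 2))) (vcons (Vec Nat 2) 0 (vcons Nat 1 3 (vcons Nat 0 7 (vnil Nat))) (vnil (Vec Nat 2)))
normal-order step count: 14
term was already normal: no
first redex: an elimVec iota-redex


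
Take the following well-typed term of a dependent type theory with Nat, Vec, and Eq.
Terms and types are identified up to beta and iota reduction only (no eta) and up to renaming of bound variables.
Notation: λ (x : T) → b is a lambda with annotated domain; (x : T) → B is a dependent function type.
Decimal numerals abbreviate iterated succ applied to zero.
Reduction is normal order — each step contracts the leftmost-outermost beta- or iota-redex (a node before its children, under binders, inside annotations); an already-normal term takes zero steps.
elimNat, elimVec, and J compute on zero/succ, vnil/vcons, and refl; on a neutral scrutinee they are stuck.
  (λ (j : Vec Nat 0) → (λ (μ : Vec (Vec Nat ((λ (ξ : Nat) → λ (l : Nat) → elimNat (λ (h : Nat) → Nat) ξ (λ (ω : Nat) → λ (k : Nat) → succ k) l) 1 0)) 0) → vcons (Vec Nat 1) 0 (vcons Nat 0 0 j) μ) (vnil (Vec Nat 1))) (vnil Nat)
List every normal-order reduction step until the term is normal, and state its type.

reduction (normal order):
  (λ (j : Vec Nat 0) → (λ (μ : Vec (Vec Nat ((λ (ξ : Nat) → λ (l : Nat) → elimNat (λ (h : Nat) → Nat) ξ (λ (ω : Nat) → λ (k : Nat) → succ k) l) 1 0)) 0) → vcons (Vec Nat 1) 0 (vcons Nat 0 0 j) μ) (vnil (Vec Nat 1))) (vnil Nat)
  ~> (λ (j : Vec (Vec Nat ((λ (μ : Nat) → λ (ξ : Nat) → elimNat (λ (l : Nat) → Nat) μ (λ (h : Nat) → λ (ω : Nat) → succ ω) ξ) 1 0)) 0) → vcons (Vec Nat 1) 0 (vcons Nat 0 0 (vnil Nat)) j) (vnil (Vec Nat 1))
  ~> vcons (Vec Nat 1) 0 (vcons Nat 0 0 (vnil Nat)) (vnil (Vec Nat 1))
the term's type:
  Vec (Vec Nat 1) 1


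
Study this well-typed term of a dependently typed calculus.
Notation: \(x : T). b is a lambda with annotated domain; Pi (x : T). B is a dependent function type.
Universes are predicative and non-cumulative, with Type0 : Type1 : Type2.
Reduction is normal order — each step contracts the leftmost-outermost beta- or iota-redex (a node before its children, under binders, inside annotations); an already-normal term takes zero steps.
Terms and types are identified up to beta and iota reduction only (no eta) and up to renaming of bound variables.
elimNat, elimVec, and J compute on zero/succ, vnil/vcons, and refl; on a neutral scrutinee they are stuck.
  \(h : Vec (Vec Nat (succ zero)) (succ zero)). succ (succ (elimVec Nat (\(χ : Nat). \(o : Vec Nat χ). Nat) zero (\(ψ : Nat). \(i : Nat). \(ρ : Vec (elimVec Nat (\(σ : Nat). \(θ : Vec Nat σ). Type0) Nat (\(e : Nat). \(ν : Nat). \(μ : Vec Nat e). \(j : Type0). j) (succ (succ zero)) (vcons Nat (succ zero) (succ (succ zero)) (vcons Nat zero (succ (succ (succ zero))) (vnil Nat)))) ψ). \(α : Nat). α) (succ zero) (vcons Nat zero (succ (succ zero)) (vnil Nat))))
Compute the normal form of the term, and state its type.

reduced normal form:
  \(h : Vec (Vec Nat (succ zero)) (succ zero)). succ (succ zero)
type:
  Pi (h : Vec (Vec Nat (succ zero)) (succ zero)). Nat
observation: contracting an elimVec iota-redex first, the term normalizes in 6 steps.


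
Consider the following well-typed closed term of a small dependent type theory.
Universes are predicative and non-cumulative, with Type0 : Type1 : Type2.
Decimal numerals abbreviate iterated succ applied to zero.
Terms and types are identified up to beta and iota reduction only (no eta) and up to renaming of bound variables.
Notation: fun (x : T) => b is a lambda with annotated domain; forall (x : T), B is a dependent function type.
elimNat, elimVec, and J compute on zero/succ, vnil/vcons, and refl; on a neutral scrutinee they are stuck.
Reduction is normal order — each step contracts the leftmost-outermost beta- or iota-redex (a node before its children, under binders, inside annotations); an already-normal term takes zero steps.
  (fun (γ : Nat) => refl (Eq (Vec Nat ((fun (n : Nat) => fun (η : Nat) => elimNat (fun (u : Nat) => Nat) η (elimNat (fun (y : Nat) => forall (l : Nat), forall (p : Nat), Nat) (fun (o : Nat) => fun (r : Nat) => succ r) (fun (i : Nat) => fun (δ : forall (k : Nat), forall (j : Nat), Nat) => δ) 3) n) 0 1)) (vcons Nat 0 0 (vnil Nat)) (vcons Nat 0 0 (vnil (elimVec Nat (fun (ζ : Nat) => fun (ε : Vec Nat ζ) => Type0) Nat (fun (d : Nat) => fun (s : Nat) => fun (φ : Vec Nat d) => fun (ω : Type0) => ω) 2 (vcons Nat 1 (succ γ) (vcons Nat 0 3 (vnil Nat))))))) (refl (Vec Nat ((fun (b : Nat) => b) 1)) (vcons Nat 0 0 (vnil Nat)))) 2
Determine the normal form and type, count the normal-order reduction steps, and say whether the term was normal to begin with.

reduced normal form:
  refl (Eq (Vec Nat 1) (vcons Nat 0 0 (vnil Nat)) (vcons Nat 0 0 (vnil Nat))) (refl (Vec Nat 1) (vcons Nat 0 0 (vnil Nat)))
the term's type:
  Eq (Eq (Vec Nat 1) (vcons Nat 0 0 (vnil Nat)) (vcons Nat 0 0 (vnil Nat))) (refl (Vec Nat 1) (vcons Nat 0 0 (vnil Nat))) (refl (Vec Nat 1) (vcons Nat 0 0 (vnil Nat)))
steps to reach normal form (normal order): 16
started in normal form: no
first redex: a beta-redex


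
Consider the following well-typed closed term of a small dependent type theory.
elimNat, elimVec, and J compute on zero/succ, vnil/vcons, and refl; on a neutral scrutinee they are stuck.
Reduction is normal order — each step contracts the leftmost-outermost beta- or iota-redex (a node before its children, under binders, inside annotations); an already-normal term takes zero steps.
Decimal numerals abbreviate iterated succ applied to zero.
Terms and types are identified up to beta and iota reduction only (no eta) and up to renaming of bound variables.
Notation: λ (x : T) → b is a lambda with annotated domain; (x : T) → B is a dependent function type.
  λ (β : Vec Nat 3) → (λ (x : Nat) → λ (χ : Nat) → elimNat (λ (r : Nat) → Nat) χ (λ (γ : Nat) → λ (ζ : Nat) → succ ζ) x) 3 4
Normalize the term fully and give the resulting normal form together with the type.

normal form:
  λ (β : Vec Nat 3) → 7
inferred type:
  (β : Vec Nat 3) → Nat


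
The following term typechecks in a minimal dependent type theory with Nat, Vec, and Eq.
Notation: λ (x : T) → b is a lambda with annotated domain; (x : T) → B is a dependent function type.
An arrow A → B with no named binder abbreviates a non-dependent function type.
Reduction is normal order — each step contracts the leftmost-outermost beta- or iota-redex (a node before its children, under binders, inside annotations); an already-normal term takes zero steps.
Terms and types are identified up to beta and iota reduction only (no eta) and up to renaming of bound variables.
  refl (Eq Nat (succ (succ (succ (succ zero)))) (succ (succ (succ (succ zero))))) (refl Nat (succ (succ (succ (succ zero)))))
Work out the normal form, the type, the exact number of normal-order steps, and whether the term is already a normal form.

resulting normal form:
  refl (Eq Nat (succ (succ (succ (succ zero)))) (succ (succ (succ (succ zero))))) (refl Nat (succ (succ (succ (succ zero)))))
type:
  Eq (Eq Nat (succ (succ (succ (succ zero)))) (succ (succ (succ (succ zero))))) (refl Nat (succ (succ (succ (succ zero))))) (refl Nat (succ (succ (succ (succ zero)))))
normal-order step count: 0
started in normal form: yes


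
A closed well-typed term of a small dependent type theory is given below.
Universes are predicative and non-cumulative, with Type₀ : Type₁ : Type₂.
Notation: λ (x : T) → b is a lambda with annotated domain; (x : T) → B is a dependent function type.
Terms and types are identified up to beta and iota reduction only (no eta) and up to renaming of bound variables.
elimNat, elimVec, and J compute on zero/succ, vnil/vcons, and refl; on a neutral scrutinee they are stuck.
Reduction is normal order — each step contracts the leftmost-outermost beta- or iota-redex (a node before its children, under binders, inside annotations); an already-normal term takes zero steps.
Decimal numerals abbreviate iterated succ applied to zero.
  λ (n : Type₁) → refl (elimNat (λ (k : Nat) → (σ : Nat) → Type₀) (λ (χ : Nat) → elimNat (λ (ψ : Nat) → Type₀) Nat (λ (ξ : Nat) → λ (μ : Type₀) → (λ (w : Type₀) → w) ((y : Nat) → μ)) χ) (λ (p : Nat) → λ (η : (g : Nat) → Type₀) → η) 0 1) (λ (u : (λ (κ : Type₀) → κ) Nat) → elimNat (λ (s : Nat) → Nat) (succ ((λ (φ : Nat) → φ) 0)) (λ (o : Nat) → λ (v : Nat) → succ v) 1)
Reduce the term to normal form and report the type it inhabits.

normal form:
  λ (n : Type₁) → refl ((k : Nat) → Nat) (λ (σ : Nat) → 2)
inferred type:
  (n : Type₁) → Eq ((k : Nat) → Nat) (λ (σ : Nat) → 2) (λ (χ : Nat) → 2)
observation: 13 normal-order steps separate the term from its normal form.


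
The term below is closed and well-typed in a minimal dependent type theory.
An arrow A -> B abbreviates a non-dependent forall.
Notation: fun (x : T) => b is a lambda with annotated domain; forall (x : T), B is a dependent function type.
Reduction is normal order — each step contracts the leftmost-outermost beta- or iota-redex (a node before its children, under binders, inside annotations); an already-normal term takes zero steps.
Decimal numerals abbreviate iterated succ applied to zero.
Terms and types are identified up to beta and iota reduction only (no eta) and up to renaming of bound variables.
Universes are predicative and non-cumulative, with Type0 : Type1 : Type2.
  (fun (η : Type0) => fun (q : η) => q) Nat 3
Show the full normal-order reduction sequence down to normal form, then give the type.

reduction (normal order):
  (fun (η : Type0) => fun (q : η) => q) Nat 3
  ~> (fun (η : Nat) => η) 3
  ~> 3
type:
  Nat


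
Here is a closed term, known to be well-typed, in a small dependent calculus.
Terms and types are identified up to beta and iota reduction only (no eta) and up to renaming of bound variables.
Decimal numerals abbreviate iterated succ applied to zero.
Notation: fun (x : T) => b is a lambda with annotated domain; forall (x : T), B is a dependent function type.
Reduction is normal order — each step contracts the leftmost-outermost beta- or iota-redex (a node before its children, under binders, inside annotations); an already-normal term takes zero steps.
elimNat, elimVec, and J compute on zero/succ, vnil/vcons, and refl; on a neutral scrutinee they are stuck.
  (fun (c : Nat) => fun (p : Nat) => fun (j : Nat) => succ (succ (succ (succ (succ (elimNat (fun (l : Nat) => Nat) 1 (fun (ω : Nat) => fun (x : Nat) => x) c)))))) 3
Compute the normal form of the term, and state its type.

resulting normal form:
  fun (c : Nat) => fun (p : Nat) => 6
the term's type:
  forall (c : Nat), forall (p : Nat), Nat


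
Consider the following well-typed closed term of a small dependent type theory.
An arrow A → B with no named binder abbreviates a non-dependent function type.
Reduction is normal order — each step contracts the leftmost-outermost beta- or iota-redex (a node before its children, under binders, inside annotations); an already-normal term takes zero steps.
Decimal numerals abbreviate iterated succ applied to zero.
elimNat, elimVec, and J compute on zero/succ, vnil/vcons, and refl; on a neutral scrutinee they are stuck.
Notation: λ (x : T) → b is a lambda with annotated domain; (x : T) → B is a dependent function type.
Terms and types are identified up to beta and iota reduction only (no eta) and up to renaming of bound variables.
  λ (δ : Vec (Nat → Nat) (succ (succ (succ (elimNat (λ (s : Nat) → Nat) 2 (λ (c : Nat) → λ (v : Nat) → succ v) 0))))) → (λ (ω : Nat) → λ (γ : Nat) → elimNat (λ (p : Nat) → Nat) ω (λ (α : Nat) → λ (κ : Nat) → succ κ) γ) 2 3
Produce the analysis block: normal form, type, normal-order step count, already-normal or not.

resulting normal form:
  λ (δ : Vec (Nat → Nat) 5) → 5
the term's type:
  Vec (Nat → Nat) 5 → Nat
normal-order step count: 13
already normal: no
first redex: an elimNat iota-redex


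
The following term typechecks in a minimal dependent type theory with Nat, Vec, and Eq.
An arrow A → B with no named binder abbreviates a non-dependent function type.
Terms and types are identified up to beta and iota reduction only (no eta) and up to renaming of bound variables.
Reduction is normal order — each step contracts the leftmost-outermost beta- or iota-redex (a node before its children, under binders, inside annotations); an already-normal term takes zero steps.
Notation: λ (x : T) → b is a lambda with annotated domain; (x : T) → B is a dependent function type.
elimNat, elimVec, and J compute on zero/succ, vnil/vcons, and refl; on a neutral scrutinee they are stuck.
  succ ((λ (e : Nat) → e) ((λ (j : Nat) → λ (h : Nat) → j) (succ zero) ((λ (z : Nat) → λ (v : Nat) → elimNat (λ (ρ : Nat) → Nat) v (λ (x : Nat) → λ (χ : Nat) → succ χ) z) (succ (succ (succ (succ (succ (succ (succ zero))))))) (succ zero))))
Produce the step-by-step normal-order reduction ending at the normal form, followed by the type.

normal-order reduction:
  succ ((λ (e : Nat) → e) ((λ (j : Nat) → λ (h : Nat) → j) (succ zero) ((λ (z : Nat) → λ (v : Nat) → elimNat (λ (ρ : Nat) → Nat) v (λ (x : Nat) → λ (χ : Nat) → succ χ) z) (succ (succ (succ (succ (succ (succ (succ zero))))))) (succ zero))))
  ~> succ ((λ (e : Nat) → λ (j : Nat) → e) (succ zero) ((λ (h : Nat) → λ (z : Nat) → elimNat (λ (v : Nat) → Nat) z (λ (ρ : Nat) → λ (x : Nat) → succ x) h) (succ (succ (succ (succ (succ (succ (succ zero))))))) (succ zero)))
  ~> succ ((λ (e : Nat) → succ zero) ((λ (j : Nat) → λ (h : Nat) → elimNat (λ (z : Nat) → Nat) h (λ (v : Nat) → λ (ρ : Nat) → succ ρ) j) (succ (succ (succ (succ (succ (succ (succ zero))))))) (succ zero)))
  ~> succ (succ zero)
type:
  Nat


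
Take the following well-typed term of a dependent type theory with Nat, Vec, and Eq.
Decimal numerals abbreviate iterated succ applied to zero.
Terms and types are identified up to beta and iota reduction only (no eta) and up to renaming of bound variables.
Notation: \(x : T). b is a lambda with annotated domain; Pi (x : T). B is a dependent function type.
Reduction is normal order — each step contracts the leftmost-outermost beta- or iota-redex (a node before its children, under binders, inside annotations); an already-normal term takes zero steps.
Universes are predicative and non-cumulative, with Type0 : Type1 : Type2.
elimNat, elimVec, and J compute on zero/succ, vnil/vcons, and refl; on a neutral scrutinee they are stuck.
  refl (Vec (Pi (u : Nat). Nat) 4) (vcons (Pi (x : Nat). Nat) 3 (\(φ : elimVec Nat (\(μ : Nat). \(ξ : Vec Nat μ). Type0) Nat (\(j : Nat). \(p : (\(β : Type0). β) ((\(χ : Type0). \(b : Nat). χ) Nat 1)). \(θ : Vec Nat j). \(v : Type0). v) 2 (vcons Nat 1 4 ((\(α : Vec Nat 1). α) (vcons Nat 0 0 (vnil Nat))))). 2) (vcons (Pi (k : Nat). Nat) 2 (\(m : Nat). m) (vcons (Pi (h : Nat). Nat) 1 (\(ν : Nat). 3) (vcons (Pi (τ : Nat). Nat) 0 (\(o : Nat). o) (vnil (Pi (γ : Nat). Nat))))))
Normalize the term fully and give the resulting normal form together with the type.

resulting normal form:
  refl (Vec (Pi (u : Nat). Nat) 4) (vcons (Pi (x : Nat). Nat) 3 (\(φ : Nat). 2) (vcons (Pi (μ : Nat). Nat) 2 (\(ξ : Nat). ξ) (vcons (Pi (j : Nat). Nat) 1 (\(p : Nat). 3) (vcons (Pi (β : Nat). Nat) 0 (\(χ : Nat). χ) (vnil (Pi (b : Nat). Nat))))))
inferred type:
  Eq (Vec (Pi (u : Nat). Nat) 4) (vcons (Pi (x : Nat). Nat) 3 (\(φ : Nat). 2) (vcons (Pi (μ : Nat). Nat) 2 (\(ξ : Nat). ξ) (vcons (Pi (j : Nat). Nat) 1 (\(p : Nat). 3) (vcons (Pi (β : Nat). Nat) 0 (\(χ : Nat). χ) (vnil (Pi (b : Nat). Nat)))))) (vcons (Pi (θ : Nat). Nat) 3 (\(v : Nat). 2) (vcons (Pi (α : Nat). Nat) 2 (\(k : Nat). k) (vcons (Pi (m : Nat). Nat) 1 (\(h : Nat). 3) (vcons (Pi (ν : Nat). Nat) 0 (\(τ : Nat). τ) (vnil (Pi (o : Nat). Nat))))))


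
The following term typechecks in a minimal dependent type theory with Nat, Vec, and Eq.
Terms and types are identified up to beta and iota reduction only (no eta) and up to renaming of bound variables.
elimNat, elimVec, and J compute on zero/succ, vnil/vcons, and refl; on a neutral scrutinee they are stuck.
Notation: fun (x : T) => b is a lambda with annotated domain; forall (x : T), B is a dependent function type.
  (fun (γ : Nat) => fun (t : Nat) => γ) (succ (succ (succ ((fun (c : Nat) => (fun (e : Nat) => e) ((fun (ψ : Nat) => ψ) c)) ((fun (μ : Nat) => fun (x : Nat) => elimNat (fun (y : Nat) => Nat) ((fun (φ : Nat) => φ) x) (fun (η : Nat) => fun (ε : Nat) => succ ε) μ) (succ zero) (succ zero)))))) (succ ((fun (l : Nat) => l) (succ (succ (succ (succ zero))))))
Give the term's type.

the term's type:
  Nat


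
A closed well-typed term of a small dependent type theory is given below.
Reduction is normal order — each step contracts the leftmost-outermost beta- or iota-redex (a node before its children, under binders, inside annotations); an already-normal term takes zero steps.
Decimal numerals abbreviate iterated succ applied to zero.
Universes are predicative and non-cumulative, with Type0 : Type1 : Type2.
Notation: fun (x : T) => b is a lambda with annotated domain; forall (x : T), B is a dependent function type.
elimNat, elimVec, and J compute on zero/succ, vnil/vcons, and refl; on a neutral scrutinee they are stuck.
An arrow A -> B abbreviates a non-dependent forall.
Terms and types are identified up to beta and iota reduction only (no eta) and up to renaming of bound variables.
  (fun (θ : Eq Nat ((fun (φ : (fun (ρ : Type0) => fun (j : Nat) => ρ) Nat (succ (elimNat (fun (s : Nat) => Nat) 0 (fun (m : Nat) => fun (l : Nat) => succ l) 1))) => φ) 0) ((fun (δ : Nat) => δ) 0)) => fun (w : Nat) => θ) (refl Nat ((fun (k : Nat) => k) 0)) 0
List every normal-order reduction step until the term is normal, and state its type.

reduction (normal order):
  (fun (θ : Eq Nat ((fun (φ : (fun (ρ : Type0) => fun (j : Nat) => ρ) Nat (succ (elimNat (fun (s : Nat) => Nat) 0 (fun (m : Nat) => fun (l : Nat) => succ l) 1))) => φ) 0) ((fun (δ : Nat) => δ) 0)) => fun (w : Nat) => θ) (refl Nat ((fun (k : Nat) => k) 0)) 0
  ~> (fun (θ : Nat) => refl Nat ((fun (φ : Nat) => φ) 0)) 0
  ~> refl Nat ((fun (θ : Nat) => θ) 0)
  ~> refl Nat 0
type:
  Eq Nat 0 0


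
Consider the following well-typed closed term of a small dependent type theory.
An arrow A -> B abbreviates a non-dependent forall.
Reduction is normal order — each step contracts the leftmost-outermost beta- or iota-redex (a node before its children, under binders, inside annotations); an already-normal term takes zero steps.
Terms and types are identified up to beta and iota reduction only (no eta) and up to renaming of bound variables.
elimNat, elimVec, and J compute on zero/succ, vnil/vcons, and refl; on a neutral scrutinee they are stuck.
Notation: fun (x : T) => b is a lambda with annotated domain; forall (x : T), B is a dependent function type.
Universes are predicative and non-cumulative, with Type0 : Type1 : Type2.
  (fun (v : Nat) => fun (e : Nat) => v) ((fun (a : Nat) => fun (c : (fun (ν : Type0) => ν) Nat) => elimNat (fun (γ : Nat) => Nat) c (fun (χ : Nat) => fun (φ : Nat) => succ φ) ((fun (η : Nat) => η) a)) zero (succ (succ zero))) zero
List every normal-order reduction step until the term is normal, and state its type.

normal-order reduction:
  (fun (v : Nat) => fun (e : Nat) => v) ((fun (a : Nat) => fun (c : (fun (ν : Type0) => ν) Nat) => elimNat (fun (γ : Nat) => Nat) c (fun (χ : Nat) => fun (φ : Nat) => succ φ) ((fun (η : Nat) => η) a)) zero (succ (succ zero))) zero
  ~> (fun (v : Nat) => (fun (e : Nat) => fun (a : (fun (c : Type0) => c) Nat) => elimNat (fun (ν : Nat) => Nat) a (fun (γ : Nat) => fun (χ : Nat) => succ χ) ((fun (φ : Nat) => φ) e)) zero (succ (succ zero))) zero
  ~> (fun (v : Nat) => fun (e : (fun (a : Type0) => a) Nat) => elimNat (fun (c : Nat) => Nat) e (fun (ν : Nat) => fun (γ : Nat) => succ γ) ((fun (χ : Nat) => χ) v)) zero (succ (succ zero))
  ~> (fun (v : (fun (e : Type0) => e) Nat) => elimNat (fun (a : Nat) => Nat) v (fun (c : Nat) => fun (ν : Nat) => succ ν) ((fun (γ : Nat) => γ) zero)) (succ (succ zero))
  ~> elimNat (fun (v : Nat) => Nat) (succ (succ zero)) (fun (e : Nat) => fun (a : Nat) => succ a) ((fun (c : Nat) => c) zero)
  ~> elimNat (fun (v : Nat) => Nat) (succ (succ zero)) (fun (e : Nat) => fun (a : Nat) => succ a) zero
  ~> succ (succ zero)
inferred type:
  Nat


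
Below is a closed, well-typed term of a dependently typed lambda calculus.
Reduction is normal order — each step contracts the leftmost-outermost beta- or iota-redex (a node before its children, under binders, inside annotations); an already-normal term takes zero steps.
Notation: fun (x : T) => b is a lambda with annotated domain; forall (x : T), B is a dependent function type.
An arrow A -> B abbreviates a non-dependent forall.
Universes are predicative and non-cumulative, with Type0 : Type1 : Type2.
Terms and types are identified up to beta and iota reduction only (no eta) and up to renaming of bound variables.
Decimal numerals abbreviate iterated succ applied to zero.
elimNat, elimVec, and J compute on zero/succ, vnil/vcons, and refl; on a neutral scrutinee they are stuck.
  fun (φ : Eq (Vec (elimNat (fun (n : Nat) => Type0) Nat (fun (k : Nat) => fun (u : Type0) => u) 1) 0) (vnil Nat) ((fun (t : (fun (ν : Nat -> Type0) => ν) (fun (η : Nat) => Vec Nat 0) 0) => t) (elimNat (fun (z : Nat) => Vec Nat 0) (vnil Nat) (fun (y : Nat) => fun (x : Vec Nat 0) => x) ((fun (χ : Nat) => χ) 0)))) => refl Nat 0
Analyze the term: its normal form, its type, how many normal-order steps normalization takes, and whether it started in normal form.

reduced normal form:
  fun (φ : Eq (Vec Nat 0) (vnil Nat) (vnil Nat)) => refl Nat 0
type:
  Eq (Vec Nat 0) (vnil Nat) (vnil Nat) -> Eq Nat 0 0
reduction steps (normal order): 7
term was already normal: no
first redex: an elimNat iota-redex


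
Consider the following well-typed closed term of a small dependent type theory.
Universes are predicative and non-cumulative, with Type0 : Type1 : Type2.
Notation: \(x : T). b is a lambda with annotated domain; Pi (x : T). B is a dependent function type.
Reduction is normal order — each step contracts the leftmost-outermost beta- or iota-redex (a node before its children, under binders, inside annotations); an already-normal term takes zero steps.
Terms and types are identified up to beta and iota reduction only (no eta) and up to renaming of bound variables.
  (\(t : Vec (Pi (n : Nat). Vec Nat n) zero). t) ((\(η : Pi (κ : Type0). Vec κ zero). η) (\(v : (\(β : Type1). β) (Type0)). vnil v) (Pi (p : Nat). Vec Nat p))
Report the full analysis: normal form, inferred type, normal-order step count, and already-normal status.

reduced normal form:
  vnil (Pi (t : Nat). Vec Nat t)
the term's type:
  Vec (Pi (t : Nat). Vec Nat t) zero
normal-order step count: 3
already normal: no
first contracted redex: a beta-redex


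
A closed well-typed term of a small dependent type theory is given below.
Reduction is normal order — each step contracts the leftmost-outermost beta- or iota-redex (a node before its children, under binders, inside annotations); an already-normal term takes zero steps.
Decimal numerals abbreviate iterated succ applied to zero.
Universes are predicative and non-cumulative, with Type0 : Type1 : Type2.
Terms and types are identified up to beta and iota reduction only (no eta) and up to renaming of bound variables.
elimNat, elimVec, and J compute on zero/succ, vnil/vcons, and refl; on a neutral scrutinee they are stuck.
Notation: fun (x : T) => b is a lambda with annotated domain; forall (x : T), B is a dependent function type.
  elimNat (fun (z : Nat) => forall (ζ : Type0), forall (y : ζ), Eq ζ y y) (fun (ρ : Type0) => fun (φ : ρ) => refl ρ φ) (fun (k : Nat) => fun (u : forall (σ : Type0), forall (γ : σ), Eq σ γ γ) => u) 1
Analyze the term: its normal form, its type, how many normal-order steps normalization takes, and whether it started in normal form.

normal form:
  fun (z : Type0) => fun (ζ : z) => refl z ζ
inferred type:
  forall (z : Type0), forall (ζ : z), Eq z ζ ζ
reduction steps (normal order): 4
term was already normal: no
first redex: an elimNat iota-redex


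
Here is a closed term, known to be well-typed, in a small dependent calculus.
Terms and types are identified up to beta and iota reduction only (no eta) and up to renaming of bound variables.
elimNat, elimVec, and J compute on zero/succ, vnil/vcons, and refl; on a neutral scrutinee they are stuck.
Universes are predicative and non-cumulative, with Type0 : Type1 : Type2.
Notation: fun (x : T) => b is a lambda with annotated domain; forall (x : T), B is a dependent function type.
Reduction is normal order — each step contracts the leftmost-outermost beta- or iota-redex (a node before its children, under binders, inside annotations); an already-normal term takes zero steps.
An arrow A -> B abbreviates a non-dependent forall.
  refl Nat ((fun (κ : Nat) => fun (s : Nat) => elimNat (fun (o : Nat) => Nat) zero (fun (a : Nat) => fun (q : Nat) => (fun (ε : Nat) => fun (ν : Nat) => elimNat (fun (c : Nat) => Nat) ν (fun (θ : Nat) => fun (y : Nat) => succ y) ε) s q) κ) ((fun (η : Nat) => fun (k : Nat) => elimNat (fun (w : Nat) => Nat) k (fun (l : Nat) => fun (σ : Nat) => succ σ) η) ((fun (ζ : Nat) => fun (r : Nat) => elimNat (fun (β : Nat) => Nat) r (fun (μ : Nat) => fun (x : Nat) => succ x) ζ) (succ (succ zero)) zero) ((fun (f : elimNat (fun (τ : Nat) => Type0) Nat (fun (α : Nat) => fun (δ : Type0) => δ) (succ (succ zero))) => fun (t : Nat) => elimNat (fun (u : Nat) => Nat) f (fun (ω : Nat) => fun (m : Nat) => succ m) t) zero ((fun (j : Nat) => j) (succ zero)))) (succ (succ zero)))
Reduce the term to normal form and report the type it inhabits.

resulting normal form:
  refl Nat (succ (succ (succ (succ (succ (succ zero))))))
the term's type:
  Eq Nat (succ (succ (succ (succ (succ (succ zero)))))) (succ (succ (succ (succ (succ (succ zero))))))
observation: 46 normal-order steps normalize the term, beginning with a beta-redex.


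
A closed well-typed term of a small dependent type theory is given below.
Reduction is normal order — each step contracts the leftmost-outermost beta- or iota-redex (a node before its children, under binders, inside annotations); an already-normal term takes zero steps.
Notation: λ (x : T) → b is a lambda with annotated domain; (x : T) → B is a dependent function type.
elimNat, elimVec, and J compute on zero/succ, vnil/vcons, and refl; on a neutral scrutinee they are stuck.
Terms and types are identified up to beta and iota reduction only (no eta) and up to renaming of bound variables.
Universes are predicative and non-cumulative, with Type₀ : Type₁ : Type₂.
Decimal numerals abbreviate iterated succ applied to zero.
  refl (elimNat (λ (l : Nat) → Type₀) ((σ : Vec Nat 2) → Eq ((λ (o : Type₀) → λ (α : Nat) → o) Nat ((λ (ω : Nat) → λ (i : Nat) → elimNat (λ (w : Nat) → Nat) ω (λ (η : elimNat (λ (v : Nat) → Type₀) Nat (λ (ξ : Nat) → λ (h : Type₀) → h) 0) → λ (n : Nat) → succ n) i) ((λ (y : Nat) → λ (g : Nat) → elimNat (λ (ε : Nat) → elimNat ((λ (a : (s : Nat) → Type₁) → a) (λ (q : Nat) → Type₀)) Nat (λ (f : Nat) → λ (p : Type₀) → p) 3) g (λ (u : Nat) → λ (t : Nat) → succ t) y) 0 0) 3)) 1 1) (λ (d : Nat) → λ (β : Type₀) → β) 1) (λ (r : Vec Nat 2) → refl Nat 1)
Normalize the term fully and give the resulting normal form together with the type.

reduced normal form:
  refl ((l : Vec Nat 2) → Eq Nat 1 1) (λ (σ : Vec Nat 2) → refl Nat 1)
inferred type:
  Eq ((l : Vec Nat 2) → Eq Nat 1 1) (λ (σ : Vec Nat 2) → refl Nat 1) (λ (o : Vec Nat 2) → refl Nat 1)
observation: the leftmost-outermost redex is an elimNat iota-redex, and normalization takes 6 steps.


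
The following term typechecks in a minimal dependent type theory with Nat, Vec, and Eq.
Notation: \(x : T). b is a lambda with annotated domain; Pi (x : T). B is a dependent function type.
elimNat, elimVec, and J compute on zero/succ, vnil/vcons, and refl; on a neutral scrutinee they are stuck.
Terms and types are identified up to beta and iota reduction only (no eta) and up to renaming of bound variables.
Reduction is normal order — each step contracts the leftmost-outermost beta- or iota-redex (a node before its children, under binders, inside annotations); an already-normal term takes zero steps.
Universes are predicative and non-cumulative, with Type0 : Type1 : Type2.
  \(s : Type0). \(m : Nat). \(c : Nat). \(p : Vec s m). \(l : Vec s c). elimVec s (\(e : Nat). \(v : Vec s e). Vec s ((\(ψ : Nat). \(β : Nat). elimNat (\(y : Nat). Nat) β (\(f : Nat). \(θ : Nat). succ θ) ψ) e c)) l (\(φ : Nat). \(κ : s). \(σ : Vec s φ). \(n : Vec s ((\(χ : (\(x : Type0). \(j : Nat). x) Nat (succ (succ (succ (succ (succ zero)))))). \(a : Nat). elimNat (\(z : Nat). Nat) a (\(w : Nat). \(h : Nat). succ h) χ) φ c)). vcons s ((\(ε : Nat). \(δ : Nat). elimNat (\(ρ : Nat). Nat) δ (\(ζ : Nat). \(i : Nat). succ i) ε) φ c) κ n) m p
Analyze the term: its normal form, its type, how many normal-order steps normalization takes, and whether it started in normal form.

normal form:
  \(s : Type0). \(m : Nat). \(c : Nat). \(p : Vec s m). \(l : Vec s c). elimVec s (\(e : Nat). \(v : Vec s e). Vec s (elimNat (\(ψ : Nat). Nat) c (\(β : Nat). \(y : Nat). succ y) e)) l (\(f : Nat). \(θ : s). \(φ : Vec s f). \(κ : Vec s (elimNat (\(σ : Nat). Nat) c (\(n : Nat). \(χ : Nat). succ χ) f)). vcons s (elimNat (\(x : Nat). Nat) c (\(j : Nat). \(a : Nat). succ a) f) θ κ) m p
type:
  Pi (s : Type0). Pi (m : Nat). Pi (c : Nat). Pi (p : Vec s m). Pi (l : Vec s c). Vec s (elimNat (\(e : Nat). Nat) c (\(v : Nat). \(ψ : Nat). succ ψ) m)
steps to reach normal form (normal order): 6
started in normal form: no
first redex: a beta-redex


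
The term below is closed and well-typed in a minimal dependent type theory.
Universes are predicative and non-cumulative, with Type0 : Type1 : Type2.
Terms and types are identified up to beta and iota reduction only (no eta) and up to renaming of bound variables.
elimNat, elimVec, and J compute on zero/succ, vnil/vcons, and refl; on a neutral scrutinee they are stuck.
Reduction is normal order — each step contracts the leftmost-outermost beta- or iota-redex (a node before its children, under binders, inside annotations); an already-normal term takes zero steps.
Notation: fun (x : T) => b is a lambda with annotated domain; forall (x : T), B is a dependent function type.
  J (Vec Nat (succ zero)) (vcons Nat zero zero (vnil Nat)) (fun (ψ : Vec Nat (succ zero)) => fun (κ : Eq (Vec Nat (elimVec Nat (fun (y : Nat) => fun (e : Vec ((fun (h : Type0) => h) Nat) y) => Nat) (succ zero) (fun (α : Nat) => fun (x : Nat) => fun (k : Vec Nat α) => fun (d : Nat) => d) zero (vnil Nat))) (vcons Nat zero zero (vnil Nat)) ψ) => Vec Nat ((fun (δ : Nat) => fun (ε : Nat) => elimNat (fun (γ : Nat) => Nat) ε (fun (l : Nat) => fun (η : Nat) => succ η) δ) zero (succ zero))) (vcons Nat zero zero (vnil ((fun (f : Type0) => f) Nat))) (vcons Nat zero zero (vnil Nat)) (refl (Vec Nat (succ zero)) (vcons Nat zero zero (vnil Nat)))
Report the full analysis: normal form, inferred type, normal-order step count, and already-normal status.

reduced normal form:
  vcons Nat zero zero (vnil Nat)
the term's type:
  Vec Nat (succ zero)
steps to reach normal form (normal order): 2
term was already normal: no
first redex: a J iota-redex


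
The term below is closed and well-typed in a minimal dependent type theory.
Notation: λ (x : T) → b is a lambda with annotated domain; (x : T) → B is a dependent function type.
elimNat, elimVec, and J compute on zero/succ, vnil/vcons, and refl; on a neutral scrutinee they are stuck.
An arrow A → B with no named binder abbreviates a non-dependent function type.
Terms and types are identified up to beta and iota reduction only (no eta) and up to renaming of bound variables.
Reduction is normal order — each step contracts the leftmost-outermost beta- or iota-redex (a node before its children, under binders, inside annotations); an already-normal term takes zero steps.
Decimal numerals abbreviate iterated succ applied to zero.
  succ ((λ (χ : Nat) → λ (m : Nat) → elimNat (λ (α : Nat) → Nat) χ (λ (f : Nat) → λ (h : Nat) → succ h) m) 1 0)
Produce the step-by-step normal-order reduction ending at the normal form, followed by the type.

normal-order reduction:
  succ ((λ (χ : Nat) → λ (m : Nat) → elimNat (λ (α : Nat) → Nat) χ (λ (f : Nat) → λ (h : Nat) → succ h) m) 1 0)
  ~> succ ((λ (χ : Nat) → elimNat (λ (m : Nat) → Nat) 1 (λ (α : Nat) → λ (f : Nat) → succ f) χ) 0)
  ~> succ (elimNat (λ (χ : Nat) → Nat) 1 (λ (m : Nat) → λ (α : Nat) → succ α) 0)
  ~> 2
the term's type:
  Nat
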